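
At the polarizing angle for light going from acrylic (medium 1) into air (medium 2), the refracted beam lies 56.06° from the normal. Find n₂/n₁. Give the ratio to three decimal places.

θ_B + θ_t = 90°, so θ_B = 90° − 56.06° = 33.94°.
tan θ_B = n₂/n₁, so n₂/n₁ = tan 33.94° = 0.673.

n₂/n₁ ≈ 0.673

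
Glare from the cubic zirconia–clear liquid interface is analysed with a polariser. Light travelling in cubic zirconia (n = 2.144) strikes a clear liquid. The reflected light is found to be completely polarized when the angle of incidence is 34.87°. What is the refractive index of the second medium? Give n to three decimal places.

At the Brewster angle, tan θ_B = n₂/n₁ with n₁ on the incident side (cubic zirconia) and n₂ on the transmitted side (a clear liquid).
n₂ = n₁ tan θ_B = 2.144 × tan 34.87° = 1.494.

n ≈ 1.494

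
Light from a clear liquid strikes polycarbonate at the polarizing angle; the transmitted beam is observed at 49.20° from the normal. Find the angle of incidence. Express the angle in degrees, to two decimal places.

θ_B ≈ 40.80°

Brewster's condition makes the reflected and refracted beams perpendicular: θ_B + θ_t = 90°.
So θ_B = 90° − θ_t = 90° − 49.20° = 40.80°.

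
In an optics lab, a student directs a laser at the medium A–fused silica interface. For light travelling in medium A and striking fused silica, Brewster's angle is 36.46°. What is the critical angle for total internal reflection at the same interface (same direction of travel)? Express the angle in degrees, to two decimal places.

n₂/n₁ = tan 36.46° = 0.7389; the critical angle satisfies sin θ_c = n₂/n₁.
θ_c = arcsin(0.7389) = 47.64°.

θ_c ≈ 47.64°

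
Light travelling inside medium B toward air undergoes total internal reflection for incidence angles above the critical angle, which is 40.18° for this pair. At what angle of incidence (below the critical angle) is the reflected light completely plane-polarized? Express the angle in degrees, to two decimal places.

n₂/n₁ = sin θ_c = sin 40.18° = 0.6452.
tan θ_B equals the same ratio, so θ_B = arctan(0.6452) = 32.83°.

θ_B ≈ 32.83°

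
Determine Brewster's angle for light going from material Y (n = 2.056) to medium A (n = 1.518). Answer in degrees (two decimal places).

θ_B ≈ 36.44°

Here n₂/n₁ = 1.518/2.056 = 0.7383, and Brewster's law gives tan θ_B = n₂/n₁.
So θ_B = arctan 0.7383 = 36.44°.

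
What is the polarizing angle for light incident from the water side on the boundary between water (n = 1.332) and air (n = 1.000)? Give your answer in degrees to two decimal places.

θ_B ≈ 36.90°

Here n₂/n₁ = 1.000/1.332 = 0.7508, and Brewster's law gives tan θ_B = n₂/n₁.
θ_B = arctan(0.7508) = 36.90°.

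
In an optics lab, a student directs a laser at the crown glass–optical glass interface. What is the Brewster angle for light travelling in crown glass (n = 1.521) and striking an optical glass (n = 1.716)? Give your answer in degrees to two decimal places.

Brewster's condition: tan θ_B = n₂/n₁ = 1.716/1.521 = 1.1282. Taking the arctangent, θ_B = 48.45°.

θ_B ≈ 48.45°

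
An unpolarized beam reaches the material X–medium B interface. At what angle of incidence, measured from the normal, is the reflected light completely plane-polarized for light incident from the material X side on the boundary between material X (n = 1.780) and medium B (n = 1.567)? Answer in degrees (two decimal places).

θ_B ≈ 41.36°

At Brewster's angle the reflected and refracted rays are perpendicular, which with Snell's law gives tan θ_B = n₂/n₁.
Here n₂/n₁ = 1.567/1.780 = 0.8803, and Brewster's law gives tan θ_B = n₂/n₁. Taking the arctangent, θ_B = 41.36°.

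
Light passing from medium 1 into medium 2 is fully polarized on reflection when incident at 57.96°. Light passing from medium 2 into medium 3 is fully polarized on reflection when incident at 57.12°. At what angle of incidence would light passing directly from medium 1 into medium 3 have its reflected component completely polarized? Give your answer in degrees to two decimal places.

θ_B ≈ 67.97°

n₂/n₁ = tan 57.96° = 1.5979 and n₃/n₂ = tan 57.12° = 1.5469.
n₃/n₁ = 2.4718. Then tan θ_B(1→3) = n₃/n₁, so θ_B(1→3) = arctan(2.4718) = 67.97°.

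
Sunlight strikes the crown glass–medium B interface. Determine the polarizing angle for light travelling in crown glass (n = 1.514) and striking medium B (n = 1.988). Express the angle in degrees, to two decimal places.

Brewster's condition: tan θ_B = n₂/n₁ = 1.988/1.514 = 1.3131. Taking the arctangent, θ_B = 52.71°.

θ_B ≈ 52.71°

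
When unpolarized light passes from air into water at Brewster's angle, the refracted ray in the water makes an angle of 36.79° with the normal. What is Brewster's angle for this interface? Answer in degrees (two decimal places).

θ_B ≈ 53.21°

Since the reflected and refracted rays are at right angles at the polarizing angle, θ_B + θ_t = 90°.
So θ_B = 90° − θ_t = 90° − 36.79° = 53.21°.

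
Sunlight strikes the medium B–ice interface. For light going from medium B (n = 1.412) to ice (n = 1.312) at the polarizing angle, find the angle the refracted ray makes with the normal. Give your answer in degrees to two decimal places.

First find Brewster's angle: tan θ_B = 1.312/1.412 = 0.9292, giving θ_B = 42.90°.
The refracted ray is perpendicular to the reflected ray, so θ_t = 90° − θ_B = 47.10°.

θ_t ≈ 47.10°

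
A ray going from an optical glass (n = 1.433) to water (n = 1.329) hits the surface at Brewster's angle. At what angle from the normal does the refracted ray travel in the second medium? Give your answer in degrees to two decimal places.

θ_t ≈ 47.16°

First find Brewster's angle: tan θ_B = 1.329/1.433 = 0.9274, giving θ_B = 42.84°.
Since θ_B + θ_t = 90° at Brewster incidence, θ_t = 90° − 42.84° = 47.16°.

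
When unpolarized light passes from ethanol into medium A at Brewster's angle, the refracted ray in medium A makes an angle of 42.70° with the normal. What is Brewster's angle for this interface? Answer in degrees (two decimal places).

Since the reflected and refracted rays are at right angles at the polarizing angle, θ_B + θ_t = 90°.
So θ_B = 90° − θ_t = 90° − 42.70° = 47.30°.

θ_B ≈ 47.30°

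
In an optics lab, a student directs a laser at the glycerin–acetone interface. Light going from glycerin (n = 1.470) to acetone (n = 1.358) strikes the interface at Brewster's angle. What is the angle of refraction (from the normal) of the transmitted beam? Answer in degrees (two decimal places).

tan θ_B = n₂/n₁ = 1.358/1.470 = 0.9238, so θ_B = 42.73°.
Since θ_B + θ_t = 90° at Brewster incidence, θ_t = 90° − 42.73° = 47.27°.

θ_t ≈ 47.27°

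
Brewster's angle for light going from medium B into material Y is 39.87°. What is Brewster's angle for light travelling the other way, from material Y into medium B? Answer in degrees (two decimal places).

θ_B' ≈ 50.13°

tan θ_B' = n₁/n₂ = 1/tan θ_B, so θ_B' = 90° − θ_B.
θ_B' = 90° − 39.87° = 50.13°.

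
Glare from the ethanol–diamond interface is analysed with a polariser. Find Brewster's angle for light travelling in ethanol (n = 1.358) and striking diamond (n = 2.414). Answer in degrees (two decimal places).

θ_B ≈ 60.64°

Brewster's condition: tan θ_B = n₂/n₁ = 2.414/1.358 = 1.7776.
So θ_B = arctan 1.7776 = 60.64°.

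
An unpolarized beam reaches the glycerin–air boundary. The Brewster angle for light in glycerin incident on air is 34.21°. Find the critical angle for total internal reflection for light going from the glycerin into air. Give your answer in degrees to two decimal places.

θ_c ≈ 42.83°

tan θ_B = n₂/n₁ = tan 34.21° = 0.6799.
Total internal reflection: sin θ_c = n₂/n₁ = 0.6799.
θ_c = arcsin(0.6799) = 42.83°.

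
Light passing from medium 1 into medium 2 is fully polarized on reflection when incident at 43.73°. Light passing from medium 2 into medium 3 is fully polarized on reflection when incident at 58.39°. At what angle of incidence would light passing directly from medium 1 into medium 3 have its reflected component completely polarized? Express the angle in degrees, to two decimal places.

tan θ_B(1→2) = n₂/n₁ = tan 43.73° = 0.9566.
tan θ_B(2→3) = n₃/n₂ = tan 58.39° = 1.6248.
Multiplying, n₃/n₁ = 0.9566 × 1.6248 = 1.5544, and θ_B(1→3) = arctan 1.5544 = 57.24°.

θ_B ≈ 57.24°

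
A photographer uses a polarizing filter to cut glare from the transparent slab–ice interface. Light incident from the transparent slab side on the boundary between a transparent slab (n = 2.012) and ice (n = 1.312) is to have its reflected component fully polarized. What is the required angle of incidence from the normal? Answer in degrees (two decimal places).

θ_B ≈ 33.11°

The reflected p-component vanishes when tan θ_B = n₂/n₁.
Here n₂/n₁ = 1.312/2.012 = 0.6521, and Brewster's law gives tan θ_B = n₂/n₁.
θ_B = arctan(0.6521) = 33.11°.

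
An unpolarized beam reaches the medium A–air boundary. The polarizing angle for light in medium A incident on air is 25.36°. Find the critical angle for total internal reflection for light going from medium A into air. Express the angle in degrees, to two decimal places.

θ_c ≈ 28.29°

n₂/n₁ = tan 25.36° = 0.4740; the critical angle satisfies sin θ_c = n₂/n₁.
θ_c = arcsin(0.4740) = 28.29°.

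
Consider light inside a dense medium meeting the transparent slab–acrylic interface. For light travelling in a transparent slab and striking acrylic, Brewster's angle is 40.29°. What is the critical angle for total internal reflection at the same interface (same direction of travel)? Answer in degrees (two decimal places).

n₂/n₁ = tan 40.29° = 0.8478; the critical angle satisfies sin θ_c = n₂/n₁.
θ_c = arcsin(0.8478) = 57.97°.

θ_c ≈ 57.97°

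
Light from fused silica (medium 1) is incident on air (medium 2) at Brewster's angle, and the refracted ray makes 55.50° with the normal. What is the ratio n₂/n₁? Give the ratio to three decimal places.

At Brewster incidence θ_B = 90° − θ_t = 90° − 55.50° = 34.50°.
tan θ_B = n₂/n₁, so n₂/n₁ = tan 34.50° = 0.687.

n₂/n₁ ≈ 0.687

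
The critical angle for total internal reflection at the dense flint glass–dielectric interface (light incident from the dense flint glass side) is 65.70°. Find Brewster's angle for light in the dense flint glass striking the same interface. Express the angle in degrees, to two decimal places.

At the critical angle sin θ_c = n₂/n₁, giving n₂/n₁ = sin 65.70° = 0.9114.
Then tan θ_B = n₂/n₁ = 0.9114, so θ_B = arctan 0.9114 = 42.35°.

θ_B ≈ 42.35°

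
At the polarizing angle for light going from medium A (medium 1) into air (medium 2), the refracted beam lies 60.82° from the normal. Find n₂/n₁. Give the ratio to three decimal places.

θ_B + θ_t = 90°, so θ_B = 90° − 60.82° = 29.18°.
tan θ_B = n₂/n₁, so n₂/n₁ = tan 29.18° = 0.558.

n₂/n₁ ≈ 0.558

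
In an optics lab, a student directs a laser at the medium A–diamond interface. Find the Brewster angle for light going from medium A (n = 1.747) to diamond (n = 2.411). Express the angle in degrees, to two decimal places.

tan θ_B = n₂/n₁ = 2.411/1.747 = 1.3801. Taking the arctangent, θ_B = 54.07°.

θ_B ≈ 54.07°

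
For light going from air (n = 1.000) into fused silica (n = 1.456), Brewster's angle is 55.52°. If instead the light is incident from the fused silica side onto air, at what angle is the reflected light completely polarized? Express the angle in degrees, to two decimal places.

θ_B' ≈ 34.48°

tan θ_B' = n₁/n₂ = 1/tan θ_B, so θ_B' = 90° − θ_B.
θ_B' = 90° − 55.52° = 34.48°.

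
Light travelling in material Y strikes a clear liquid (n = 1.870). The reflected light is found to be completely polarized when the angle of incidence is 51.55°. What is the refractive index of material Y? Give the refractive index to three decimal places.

n ≈ 1.485

Brewster's law: tan θ_B = n₂/n₁ (light incident in material Y, refracted into a clear liquid).
n₁ = n₂ / tan θ_B = 1.870 / tan 51.55° = 1.485.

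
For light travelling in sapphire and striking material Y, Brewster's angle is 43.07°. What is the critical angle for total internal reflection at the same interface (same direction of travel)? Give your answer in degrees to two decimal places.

From Brewster, n₂/n₁ = tan θ_B = tan 43.07° = 0.9348.
Then sin θ_c = n₂/n₁ = 0.9348, so θ_c = arcsin 0.9348 = 69.20°.

θ_c ≈ 69.20°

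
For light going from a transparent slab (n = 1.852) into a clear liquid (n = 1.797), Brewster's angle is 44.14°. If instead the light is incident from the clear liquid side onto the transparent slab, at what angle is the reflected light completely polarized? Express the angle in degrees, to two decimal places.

θ_B' ≈ 45.86°

tan θ_B' = n₁/n₂ = 1/tan θ_B, so θ_B' = 90° − θ_B.
θ_B' = 90° − 44.14° = 45.86°.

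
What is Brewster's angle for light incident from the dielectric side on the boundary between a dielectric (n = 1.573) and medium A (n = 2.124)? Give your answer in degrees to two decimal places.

tan θ_B = n₂/n₁ = 2.124/1.573 = 1.3503. Taking the arctangent, θ_B = 53.48°.

θ_B ≈ 53.48°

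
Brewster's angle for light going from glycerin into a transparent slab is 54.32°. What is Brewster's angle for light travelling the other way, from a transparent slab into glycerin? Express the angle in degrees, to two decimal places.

θ_B' ≈ 35.68°

tan θ_B' = n₁/n₂ = 1/tan θ_B, so θ_B' = 90° − θ_B.
θ_B' = 90° − 54.32° = 35.68°.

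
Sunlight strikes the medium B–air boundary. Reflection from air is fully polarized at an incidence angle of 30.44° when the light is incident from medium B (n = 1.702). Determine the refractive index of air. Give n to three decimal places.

n ≈ 1.000

At the Brewster angle, tan θ_B = n₂/n₁ with n₁ on the incident side (medium B) and n₂ on the transmitted side (air).
n₂ = n₁ tan θ_B = 1.702 × tan 30.44° = 1.000.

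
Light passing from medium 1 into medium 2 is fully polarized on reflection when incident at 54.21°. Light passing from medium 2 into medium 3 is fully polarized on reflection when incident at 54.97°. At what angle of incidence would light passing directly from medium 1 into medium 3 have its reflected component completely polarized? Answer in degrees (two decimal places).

θ_B ≈ 63.19°

tan θ_B(1→2) = n₂/n₁ = tan 54.21° = 1.3870.
tan θ_B(2→3) = n₃/n₂ = tan 54.97° = 1.4266.
n₃/n₁ = 1.9787. Then tan θ_B(1→3) = n₃/n₁, so θ_B(1→3) = arctan(1.9787) = 63.19°.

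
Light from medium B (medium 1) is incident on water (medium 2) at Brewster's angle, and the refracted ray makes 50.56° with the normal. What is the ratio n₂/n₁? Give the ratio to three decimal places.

n₂/n₁ ≈ 0.823

At Brewster incidence θ_B = 90° − θ_t = 90° − 50.56° = 39.44°.
Then n₂/n₁ = tan θ_B = tan 39.44° = 0.823.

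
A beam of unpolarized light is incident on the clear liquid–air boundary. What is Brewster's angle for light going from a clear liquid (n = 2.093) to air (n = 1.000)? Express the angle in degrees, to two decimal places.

θ_B ≈ 25.54°

At Brewster's angle the reflected and refracted rays are perpendicular, which with Snell's law gives tan θ_B = n₂/n₁.
Here n₂/n₁ = 1.000/2.093 = 0.4778, and Brewster's law gives tan θ_B = n₂/n₁. Taking the arctangent, θ_B = 25.54°.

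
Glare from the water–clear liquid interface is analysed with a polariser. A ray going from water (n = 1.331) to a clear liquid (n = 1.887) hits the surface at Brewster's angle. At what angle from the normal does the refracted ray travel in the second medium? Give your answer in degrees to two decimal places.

θ_t ≈ 35.20°

tan θ_B = n₂/n₁ = 1.887/1.331 = 1.4177, so θ_B = 54.80°.
At Brewster's angle the reflected and refracted rays are perpendicular, so θ_t = 90° − θ_B = 90° − 54.80° = 35.20°.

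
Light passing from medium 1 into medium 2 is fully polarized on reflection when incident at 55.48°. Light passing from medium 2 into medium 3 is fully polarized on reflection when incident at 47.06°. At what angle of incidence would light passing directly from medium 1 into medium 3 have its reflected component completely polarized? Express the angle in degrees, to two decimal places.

θ_B ≈ 57.38°

Each Brewster angle gives a ratio: n₂/n₁ = tan 55.48° = 1.4539, n₃/n₂ = tan 47.06° = 1.0746.
So n₃/n₁ = (n₂/n₁)(n₃/n₂) = 1.4539 × 1.0746 = 1.5624.
θ_B(1→3) = arctan(1.5624) = 57.38°.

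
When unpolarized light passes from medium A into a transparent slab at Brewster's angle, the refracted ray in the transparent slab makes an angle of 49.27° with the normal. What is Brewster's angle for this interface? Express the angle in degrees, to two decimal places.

Since the reflected and refracted rays are at right angles at the polarizing angle, θ_B + θ_t = 90°.
θ_B = 90° − 49.27° = 40.73°.

θ_B ≈ 40.73°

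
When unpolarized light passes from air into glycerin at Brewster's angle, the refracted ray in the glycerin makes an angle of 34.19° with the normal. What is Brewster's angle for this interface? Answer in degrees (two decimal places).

θ_B ≈ 55.81°

Brewster's condition makes the reflected and refracted beams perpendicular: θ_B + θ_t = 90°.
So θ_B = 90° − θ_t = 90° − 34.19° = 55.81°.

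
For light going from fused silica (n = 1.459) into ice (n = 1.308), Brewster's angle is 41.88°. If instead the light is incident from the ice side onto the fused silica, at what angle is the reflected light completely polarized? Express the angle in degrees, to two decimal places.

Reversing the direction swaps n₁ and n₂, so tan θ_B' = 1/tan θ_B and θ_B' = 90° − θ_B.
Hence θ_B' = 90° − 41.88° = 48.12°.

θ_B' ≈ 48.12°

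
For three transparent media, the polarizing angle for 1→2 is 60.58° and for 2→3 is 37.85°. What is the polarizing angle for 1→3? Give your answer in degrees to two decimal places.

tan θ_B(1→2) = n₂/n₁ = tan 60.58° = 1.7733.
tan θ_B(2→3) = n₃/n₂ = tan 37.85° = 0.7771.
So n₃/n₁ = (n₂/n₁)(n₃/n₂) = 1.7733 × 0.7771 = 1.3780.
θ_B(1→3) = arctan(1.3780) = 54.03°.

θ_B ≈ 54.03°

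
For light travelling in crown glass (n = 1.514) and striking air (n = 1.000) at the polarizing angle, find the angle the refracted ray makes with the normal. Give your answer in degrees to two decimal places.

θ_t ≈ 56.56°

θ_B = arctan(n₂/n₁) = arctan(1.000/1.514) = 33.44°.
At Brewster's angle the reflected and refracted rays are perpendicular, so θ_t = 90° − θ_B = 90° − 33.44° = 56.56°.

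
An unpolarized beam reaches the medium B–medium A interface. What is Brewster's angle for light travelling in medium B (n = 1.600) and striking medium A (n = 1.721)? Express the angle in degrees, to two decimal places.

Brewster's condition: tan θ_B = n₂/n₁ = 1.721/1.600 = 1.0756. Taking the arctangent, θ_B = 47.09°.

θ_B ≈ 47.09°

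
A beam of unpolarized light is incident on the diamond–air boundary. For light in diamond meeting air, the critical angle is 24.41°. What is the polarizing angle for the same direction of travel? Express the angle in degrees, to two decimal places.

θ_B ≈ 22.45°

At the critical angle sin θ_c = n₂/n₁, giving n₂/n₁ = sin 24.41° = 0.4133.
Then tan θ_B = n₂/n₁ = 0.4133, so θ_B = arctan 0.4133 = 22.45°.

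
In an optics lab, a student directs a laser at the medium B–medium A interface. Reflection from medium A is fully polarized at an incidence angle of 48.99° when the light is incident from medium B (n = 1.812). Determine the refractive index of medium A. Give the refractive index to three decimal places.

Brewster's law: tan θ_B = n₂/n₁ (light incident in medium B, refracted into medium A).
n₂ = n₁ tan θ_B = 1.812 × tan 48.99° = 2.084.

n ≈ 2.084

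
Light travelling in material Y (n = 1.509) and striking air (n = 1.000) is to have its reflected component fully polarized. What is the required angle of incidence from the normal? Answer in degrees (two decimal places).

θ_B ≈ 33.53°

Brewster's condition: tan θ_B = n₂/n₁ = 1.000/1.509 = 0.6627.
So θ_B = arctan 0.6627 = 33.53°.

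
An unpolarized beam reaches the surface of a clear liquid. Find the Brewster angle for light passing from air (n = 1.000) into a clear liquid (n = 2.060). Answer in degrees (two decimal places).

θ_B ≈ 64.11°

Brewster's condition: tan θ_B = n₂/n₁ = 2.060/1.000 = 2.0600. Taking the arctangent, θ_B = 64.11°.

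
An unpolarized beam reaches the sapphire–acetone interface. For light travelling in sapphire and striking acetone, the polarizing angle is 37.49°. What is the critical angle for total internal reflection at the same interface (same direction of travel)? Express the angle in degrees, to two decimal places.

n₂/n₁ = tan 37.49° = 0.7670; the critical angle satisfies sin θ_c = n₂/n₁.
θ_c = arcsin(0.7670) = 50.09°.

θ_c ≈ 50.09°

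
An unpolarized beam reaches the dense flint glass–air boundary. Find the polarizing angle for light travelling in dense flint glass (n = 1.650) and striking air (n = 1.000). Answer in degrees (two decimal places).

At Brewster's angle the reflected and refracted rays are perpendicular, which with Snell's law gives tan θ_B = n₂/n₁.
Here n₂/n₁ = 1.000/1.650 = 0.6061, and Brewster's law gives tan θ_B = n₂/n₁.
So θ_B = arctan 0.6061 = 31.22°.

θ_B ≈ 31.22°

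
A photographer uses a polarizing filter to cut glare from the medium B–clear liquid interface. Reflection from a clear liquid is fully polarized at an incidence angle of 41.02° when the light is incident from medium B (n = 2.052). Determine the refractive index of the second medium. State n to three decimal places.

At the polarizing angle, tan θ_B = n₂/n₁ with n₁ on the incident side (medium B) and n₂ on the transmitted side (a clear liquid).
n₂ = n₁ tan θ_B = 2.052 × tan 41.02° = 1.785.

n ≈ 1.785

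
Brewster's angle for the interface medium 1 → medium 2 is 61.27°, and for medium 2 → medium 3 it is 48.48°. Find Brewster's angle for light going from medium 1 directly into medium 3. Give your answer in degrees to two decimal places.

θ_B ≈ 64.11°

n₂/n₁ = tan 61.27° = 1.8243 and n₃/n₂ = tan 48.48° = 1.1295.
Multiplying, n₃/n₁ = 1.8243 × 1.1295 = 2.0605, and θ_B(1→3) = arctan 2.0605 = 64.11°.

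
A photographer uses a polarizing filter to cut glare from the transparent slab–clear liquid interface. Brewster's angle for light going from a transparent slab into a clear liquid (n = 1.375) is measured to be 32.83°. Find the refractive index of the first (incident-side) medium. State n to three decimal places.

n ≈ 2.131

Full polarization of the reflected beam means tan θ_B = n₂/n₁, where n₁ is the incident medium (a transparent slab).
n₁ = n₂ / tan θ_B = 1.375 / tan 32.83° = 2.131.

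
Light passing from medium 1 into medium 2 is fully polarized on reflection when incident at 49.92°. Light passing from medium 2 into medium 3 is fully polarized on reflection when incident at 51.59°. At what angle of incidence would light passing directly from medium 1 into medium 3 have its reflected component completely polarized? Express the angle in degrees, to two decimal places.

θ_B ≈ 56.29°

n₂/n₁ = tan 49.92° = 1.1884 and n₃/n₂ = tan 51.59° = 1.2612.
n₃/n₁ = 1.4988. Then tan θ_B(1→3) = n₃/n₁, so θ_B(1→3) = arctan(1.4988) = 56.29°.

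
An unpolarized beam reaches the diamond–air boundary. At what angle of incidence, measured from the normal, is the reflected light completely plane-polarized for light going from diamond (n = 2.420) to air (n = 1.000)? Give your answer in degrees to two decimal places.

Brewster's condition: tan θ_B = n₂/n₁ = 1.000/2.420 = 0.4132.
θ_B = arctan(0.4132) = 22.45°.

θ_B ≈ 22.45°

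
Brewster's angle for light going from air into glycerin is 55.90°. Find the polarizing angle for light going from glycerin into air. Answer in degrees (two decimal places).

θ_B' ≈ 34.10°

tan θ_B' = n₁/n₂ = 1/tan θ_B, so θ_B' = 90° − θ_B.
θ_B' = 90° − 55.90° = 34.10°.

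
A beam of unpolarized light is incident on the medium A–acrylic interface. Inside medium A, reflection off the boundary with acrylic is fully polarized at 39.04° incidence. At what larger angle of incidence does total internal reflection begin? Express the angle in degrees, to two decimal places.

n₂/n₁ = tan 39.04° = 0.8109; the critical angle satisfies sin θ_c = n₂/n₁.
θ_c = arcsin(0.8109) = 54.19°.

θ_c ≈ 54.19°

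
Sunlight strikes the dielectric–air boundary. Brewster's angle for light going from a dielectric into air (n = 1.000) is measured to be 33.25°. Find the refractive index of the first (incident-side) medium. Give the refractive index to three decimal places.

At Brewster's angle, tan θ_B = n₂/n₁ with n₁ on the incident side (a dielectric) and n₂ on the transmitted side (air).
n₁ = n₂ / tan θ_B = 1.000 / tan 33.25° = 1.525.

n ≈ 1.525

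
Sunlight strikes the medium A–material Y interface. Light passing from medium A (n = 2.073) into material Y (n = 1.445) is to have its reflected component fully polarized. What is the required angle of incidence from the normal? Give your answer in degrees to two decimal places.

θ_B ≈ 34.88°

Brewster's condition: tan θ_B = n₂/n₁ = 1.445/2.073 = 0.6971.
θ_B = arctan(0.6971) = 34.88°.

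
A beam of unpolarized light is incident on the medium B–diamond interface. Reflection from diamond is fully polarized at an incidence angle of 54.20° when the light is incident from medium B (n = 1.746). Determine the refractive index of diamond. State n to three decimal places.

n ≈ 2.421

Full polarization of the reflected beam means tan θ_B = n₂/n₁, where n₁ is the incident medium (medium B).
n₂ = n₁ tan θ_B = 1.746 × tan 54.20° = 2.421.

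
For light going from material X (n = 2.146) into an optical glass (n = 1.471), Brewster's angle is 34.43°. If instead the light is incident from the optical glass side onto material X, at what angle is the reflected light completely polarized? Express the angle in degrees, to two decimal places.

θ_B' ≈ 55.57°

Reversing the direction swaps n₁ and n₂, so tan θ_B' = 1/tan θ_B and θ_B' = 90° − θ_B.
Hence θ_B' = 90° − 34.43° = 55.57°.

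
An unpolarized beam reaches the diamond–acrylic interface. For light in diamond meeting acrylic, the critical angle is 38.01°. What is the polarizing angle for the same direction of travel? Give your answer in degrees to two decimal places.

sin θ_c = n₂/n₁, so n₂/n₁ = sin 38.01° = 0.6158.
Brewster: tan θ_B = n₂/n₁ = 0.6158.
θ_B = arctan(0.6158) = 31.62°.

θ_B ≈ 31.62°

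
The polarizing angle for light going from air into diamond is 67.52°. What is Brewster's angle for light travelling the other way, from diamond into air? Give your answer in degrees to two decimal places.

θ_B' ≈ 22.48°

tan θ_B' = n₁/n₂ = 1/tan θ_B, so θ_B' = 90° − θ_B.
θ_B' = 90° − 67.52° = 22.48°.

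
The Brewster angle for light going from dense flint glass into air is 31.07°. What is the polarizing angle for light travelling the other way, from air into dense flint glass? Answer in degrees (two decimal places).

tan θ_B' = n₁/n₂ = 1/tan θ_B, so θ_B' = 90° − θ_B.
θ_B' = 90° − 31.07° = 58.93°.

θ_B' ≈ 58.93°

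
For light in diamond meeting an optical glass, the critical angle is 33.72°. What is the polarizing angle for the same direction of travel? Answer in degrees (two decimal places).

θ_B ≈ 29.04°

sin θ_c = n₂/n₁, so n₂/n₁ = sin 33.72° = 0.5551.
Brewster: tan θ_B = n₂/n₁ = 0.5551.
θ_B = arctan(0.5551) = 29.04°.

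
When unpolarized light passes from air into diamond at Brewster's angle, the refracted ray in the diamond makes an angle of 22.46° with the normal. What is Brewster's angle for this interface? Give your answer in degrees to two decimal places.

Brewster's condition makes the reflected and refracted beams perpendicular: θ_B + θ_t = 90°.
θ_B = 90° − 22.46° = 67.54°.

θ_B ≈ 67.54°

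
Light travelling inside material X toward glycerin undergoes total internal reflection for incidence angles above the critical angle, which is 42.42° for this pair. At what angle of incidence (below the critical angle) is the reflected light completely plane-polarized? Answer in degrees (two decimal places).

At the critical angle sin θ_c = n₂/n₁, giving n₂/n₁ = sin 42.42° = 0.6746.
Then tan θ_B = n₂/n₁ = 0.6746, so θ_B = arctan 0.6746 = 34.00°.

θ_B ≈ 34.00°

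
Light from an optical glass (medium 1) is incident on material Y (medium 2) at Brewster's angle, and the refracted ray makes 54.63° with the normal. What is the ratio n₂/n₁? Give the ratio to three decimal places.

n₂/n₁ ≈ 0.710

At Brewster incidence θ_B = 90° − θ_t = 90° − 54.63° = 35.37°.
tan θ_B = n₂/n₁, so n₂/n₁ = tan 35.37° = 0.710.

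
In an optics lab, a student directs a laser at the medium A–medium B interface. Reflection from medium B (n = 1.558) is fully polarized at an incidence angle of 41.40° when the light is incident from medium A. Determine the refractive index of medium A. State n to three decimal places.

n ≈ 1.767

At Brewster's angle, tan θ_B = n₂/n₁ with n₁ on the incident side (medium A) and n₂ on the transmitted side (medium B).
n₁ = n₂ / tan θ_B = 1.558 / tan 41.40° = 1.767.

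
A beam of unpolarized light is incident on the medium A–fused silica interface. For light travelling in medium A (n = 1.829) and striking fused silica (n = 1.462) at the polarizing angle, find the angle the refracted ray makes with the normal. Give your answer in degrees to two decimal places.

θ_t ≈ 51.36°

θ_B = arctan(n₂/n₁) = arctan(1.462/1.829) = 38.64°.
At Brewster's angle the reflected and refracted rays are perpendicular, so θ_t = 90° − θ_B = 90° − 38.64° = 51.36°.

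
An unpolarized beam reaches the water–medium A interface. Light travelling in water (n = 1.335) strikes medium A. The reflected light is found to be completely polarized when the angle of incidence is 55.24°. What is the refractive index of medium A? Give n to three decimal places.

n ≈ 1.924

Full polarization of the reflected beam means tan θ_B = n₂/n₁, where n₁ is the incident medium (water).
n₂ = n₁ tan θ_B = 1.335 × tan 55.24° = 1.924.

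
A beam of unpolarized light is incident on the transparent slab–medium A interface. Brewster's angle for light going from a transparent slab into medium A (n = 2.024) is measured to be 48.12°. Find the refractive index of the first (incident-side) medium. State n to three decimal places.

n ≈ 1.815

At Brewster's angle, tan θ_B = n₂/n₁ with n₁ on the incident side (a transparent slab) and n₂ on the transmitted side (medium A).
n₁ = n₂ / tan θ_B = 2.024 / tan 48.12° = 1.815.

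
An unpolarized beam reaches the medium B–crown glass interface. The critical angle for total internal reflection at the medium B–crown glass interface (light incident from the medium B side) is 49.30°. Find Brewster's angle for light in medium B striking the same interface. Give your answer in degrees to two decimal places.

θ_B ≈ 37.17°

At the critical angle sin θ_c = n₂/n₁, giving n₂/n₁ = sin 49.30° = 0.7581.
Then tan θ_B = n₂/n₁ = 0.7581, so θ_B = arctan 0.7581 = 37.17°.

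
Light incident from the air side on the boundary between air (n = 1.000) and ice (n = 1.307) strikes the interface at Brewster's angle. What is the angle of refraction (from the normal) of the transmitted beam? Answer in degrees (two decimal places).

θ_B = arctan(n₂/n₁) = arctan(1.307/1.000) = 52.58°.
At Brewster's angle the reflected and refracted rays are perpendicular, so θ_t = 90° − θ_B = 90° − 52.58° = 37.42°.

θ_t ≈ 37.42°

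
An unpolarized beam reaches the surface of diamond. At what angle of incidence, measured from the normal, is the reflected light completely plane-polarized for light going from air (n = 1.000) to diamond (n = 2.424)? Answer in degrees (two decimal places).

θ_B ≈ 67.58°

Brewster's condition: tan θ_B = n₂/n₁ = 2.424/1.000 = 2.4240. Taking the arctangent, θ_B = 67.58°.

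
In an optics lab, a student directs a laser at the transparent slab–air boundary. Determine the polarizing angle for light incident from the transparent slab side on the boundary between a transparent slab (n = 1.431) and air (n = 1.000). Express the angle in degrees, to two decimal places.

Brewster's condition: tan θ_B = n₂/n₁ = 1.000/1.431 = 0.6988.
So θ_B = arctan 0.6988 = 34.95°.

θ_B ≈ 34.95°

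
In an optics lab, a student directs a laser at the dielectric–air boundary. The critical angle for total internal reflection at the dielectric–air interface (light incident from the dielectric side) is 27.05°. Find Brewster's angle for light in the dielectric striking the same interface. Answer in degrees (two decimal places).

θ_B ≈ 24.45°

n₂/n₁ = sin θ_c = sin 27.05° = 0.4548.
tan θ_B equals the same ratio, so θ_B = arctan(0.4548) = 24.45°.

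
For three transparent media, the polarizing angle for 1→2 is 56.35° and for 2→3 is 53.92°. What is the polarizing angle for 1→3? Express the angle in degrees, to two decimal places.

Each Brewster angle gives a ratio: n₂/n₁ = tan 56.35° = 1.5023, n₃/n₂ = tan 53.92° = 1.3723.
Multiplying, n₃/n₁ = 1.5023 × 1.3723 = 2.0616, and θ_B(1→3) = arctan 2.0616 = 64.12°.

θ_B ≈ 64.12°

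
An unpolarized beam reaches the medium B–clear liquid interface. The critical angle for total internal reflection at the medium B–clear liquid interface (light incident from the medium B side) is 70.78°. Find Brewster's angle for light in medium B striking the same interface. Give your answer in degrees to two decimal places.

θ_B ≈ 43.36°

At the critical angle sin θ_c = n₂/n₁, giving n₂/n₁ = sin 70.78° = 0.9443.
Then tan θ_B = n₂/n₁ = 0.9443, so θ_B = arctan 0.9443 = 43.36°.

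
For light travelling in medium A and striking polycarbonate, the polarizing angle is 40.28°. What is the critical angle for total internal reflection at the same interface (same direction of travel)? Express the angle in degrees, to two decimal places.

n₂/n₁ = tan 40.28° = 0.8475; the critical angle satisfies sin θ_c = n₂/n₁.
θ_c = arcsin(0.8475) = 57.94°.

θ_c ≈ 57.94°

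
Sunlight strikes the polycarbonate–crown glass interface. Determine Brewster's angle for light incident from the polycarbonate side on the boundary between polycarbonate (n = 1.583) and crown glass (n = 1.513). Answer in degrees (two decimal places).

θ_B ≈ 43.70°

The reflected p-component vanishes when tan θ_B = n₂/n₁.
Here n₂/n₁ = 1.513/1.583 = 0.9558, and Brewster's law gives tan θ_B = n₂/n₁.
θ_B = arctan(0.9558) = 43.70°.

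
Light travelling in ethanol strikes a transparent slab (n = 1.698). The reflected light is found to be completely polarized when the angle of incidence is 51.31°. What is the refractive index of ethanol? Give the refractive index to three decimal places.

n ≈ 1.360

At Brewster's angle, tan θ_B = n₂/n₁ with n₁ on the incident side (ethanol) and n₂ on the transmitted side (a transparent slab).
n₁ = n₂ / tan θ_B = 1.698 / tan 51.31° = 1.360.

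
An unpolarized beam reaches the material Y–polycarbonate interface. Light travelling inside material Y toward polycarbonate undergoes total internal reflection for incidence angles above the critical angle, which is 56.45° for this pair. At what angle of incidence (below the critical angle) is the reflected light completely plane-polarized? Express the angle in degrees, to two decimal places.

θ_B ≈ 39.81°

sin θ_c = n₂/n₁, so n₂/n₁ = sin 56.45° = 0.8334.
Brewster: tan θ_B = n₂/n₁ = 0.8334.
θ_B = arctan(0.8334) = 39.81°.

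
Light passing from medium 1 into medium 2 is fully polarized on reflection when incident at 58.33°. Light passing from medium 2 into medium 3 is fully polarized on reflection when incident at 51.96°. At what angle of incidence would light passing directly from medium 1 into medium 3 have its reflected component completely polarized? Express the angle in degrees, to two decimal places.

n₂/n₁ = tan 58.33° = 1.6210 and n₃/n₂ = tan 51.96° = 1.2781.
So n₃/n₁ = (n₂/n₁)(n₃/n₂) = 1.6210 × 1.2781 = 2.0718.
θ_B(1→3) = arctan(2.0718) = 64.24°.

θ_B ≈ 64.24°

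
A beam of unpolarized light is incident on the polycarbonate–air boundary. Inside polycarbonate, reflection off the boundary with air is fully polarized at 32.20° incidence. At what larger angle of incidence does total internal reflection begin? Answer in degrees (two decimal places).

θ_c ≈ 39.03°

n₂/n₁ = tan 32.20° = 0.6297; the critical angle satisfies sin θ_c = n₂/n₁.
θ_c = arcsin(0.6297) = 39.03°.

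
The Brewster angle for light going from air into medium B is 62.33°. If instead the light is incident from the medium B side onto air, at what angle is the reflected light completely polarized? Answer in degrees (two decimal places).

The two Brewster angles are complementary: θ_B' = 90° − θ_B = 90° − 62.33° = 27.67°.

θ_B' ≈ 27.67°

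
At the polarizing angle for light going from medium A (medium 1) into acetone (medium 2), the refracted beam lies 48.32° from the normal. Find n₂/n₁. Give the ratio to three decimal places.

At Brewster incidence θ_B = 90° − θ_t = 90° − 48.32° = 41.68°.
tan θ_B = n₂/n₁, so n₂/n₁ = tan 41.68° = 0.890.

n₂/n₁ ≈ 0.890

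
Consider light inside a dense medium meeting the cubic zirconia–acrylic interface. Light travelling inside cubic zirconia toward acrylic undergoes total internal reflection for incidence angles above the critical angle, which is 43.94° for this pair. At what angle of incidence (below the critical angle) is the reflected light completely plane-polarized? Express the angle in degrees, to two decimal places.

θ_B ≈ 34.76°

sin θ_c = n₂/n₁, so n₂/n₁ = sin 43.94° = 0.6939.
Brewster: tan θ_B = n₂/n₁ = 0.6939.
θ_B = arctan(0.6939) = 34.76°.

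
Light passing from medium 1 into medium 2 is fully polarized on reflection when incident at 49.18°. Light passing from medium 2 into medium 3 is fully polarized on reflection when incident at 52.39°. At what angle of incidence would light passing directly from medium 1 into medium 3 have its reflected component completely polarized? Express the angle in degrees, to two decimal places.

θ_B ≈ 56.36°

n₂/n₁ = tan 49.18° = 1.1577 and n₃/n₂ = tan 52.39° = 1.2981.
So n₃/n₁ = (n₂/n₁)(n₃/n₂) = 1.1577 × 1.2981 = 1.5028.
θ_B(1→3) = arctan(1.5028) = 56.36°.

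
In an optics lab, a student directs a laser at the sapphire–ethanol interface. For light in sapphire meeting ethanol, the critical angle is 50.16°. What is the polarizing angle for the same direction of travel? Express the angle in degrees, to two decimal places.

θ_B ≈ 37.52°

n₂/n₁ = sin θ_c = sin 50.16° = 0.7678.
tan θ_B equals the same ratio, so θ_B = arctan(0.7678) = 37.52°.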